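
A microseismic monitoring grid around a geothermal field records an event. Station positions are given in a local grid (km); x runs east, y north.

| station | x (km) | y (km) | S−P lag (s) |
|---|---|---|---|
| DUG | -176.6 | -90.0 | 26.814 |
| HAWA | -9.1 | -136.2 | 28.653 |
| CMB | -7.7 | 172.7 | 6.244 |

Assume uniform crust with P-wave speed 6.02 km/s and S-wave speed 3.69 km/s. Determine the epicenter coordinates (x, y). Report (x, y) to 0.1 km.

Distance from S−P lag: d = Δt · v_P v_S / (v_P − v_S) = Δt · (6.02·3.69)/(6.02−3.69) ≈ 9.5338·Δt.
So d_DUG = 255.64, d_HAWA = 273.17, d_CMB = 59.53 km.
Circle about each station: (x + 176.6)² + (y + 90.0)² = 255.64²; (x + 9.1)² + (y + 136.2)² = 273.17²; (x + 7.7)² + (y − 172.7)² = 59.53².
Subtracting pairs of circle equations eliminates x²+y² and gives linear equations (the radical axes):
335.0 x − 92.4 y = -29924.35
337.8 x + 525.4 y = 52405.01
Solving the 2×2 system: x ≈ -52.5, y ≈ 133.5 km.

(-52.5, 133.5)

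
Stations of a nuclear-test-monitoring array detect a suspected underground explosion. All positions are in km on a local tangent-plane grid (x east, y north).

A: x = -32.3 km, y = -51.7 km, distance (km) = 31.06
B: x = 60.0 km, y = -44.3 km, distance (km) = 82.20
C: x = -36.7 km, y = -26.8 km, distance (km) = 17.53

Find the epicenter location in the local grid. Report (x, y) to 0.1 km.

-19.5 km east, -23.4 km north

Circle about each station: (x + 32.3)² + (y + 51.7)² = 31.06²; (x − 60.0)² + (y + 44.3)² = 82.20²; (x + 36.7)² + (y + 26.8)² = 17.53².
Subtracting pairs of circle equations eliminates x²+y² and gives linear equations (the radical axes):
184.6 x + 14.8 y = -3945.81
-8.8 x + 49.8 y = -993.63
Solving the 2×2 system: x ≈ -19.5, y ≈ -23.4 km.
Check against A (with the unrounded x, y): √((x + 32.3)²+(y + 51.7)²) = 31.06 ≈ 31.06 km. ✓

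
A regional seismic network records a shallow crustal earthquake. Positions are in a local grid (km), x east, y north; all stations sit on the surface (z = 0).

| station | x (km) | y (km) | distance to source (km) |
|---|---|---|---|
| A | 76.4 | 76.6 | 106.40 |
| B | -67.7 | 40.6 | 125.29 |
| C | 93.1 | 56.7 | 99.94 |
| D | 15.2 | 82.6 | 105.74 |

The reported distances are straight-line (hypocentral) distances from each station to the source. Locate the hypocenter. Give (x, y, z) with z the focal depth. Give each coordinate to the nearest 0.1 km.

Each station gives a sphere (x−x_i)² + (y−y_i)² + z² = d_i² (stations at z=0).
Subtracting the A sphere from B and C: z² cancels, leaving linear equations in x and y:
-288.2 x − 72.0 y = -9849.49
33.4 x − 39.8 y = 1510.94
Solving: x ≈ 36.093, y ≈ -7.674 km (keep extra digits for the depth step; rounded: 36.1, -7.7).
Then from the A sphere: z² = 106.40² − (x − 76.4)² − (y − 76.6)² with x = 36.093, y = -7.674, so z ≈ 50.933 ≈ 50.9 km.

(36.1, -7.7, 50.9)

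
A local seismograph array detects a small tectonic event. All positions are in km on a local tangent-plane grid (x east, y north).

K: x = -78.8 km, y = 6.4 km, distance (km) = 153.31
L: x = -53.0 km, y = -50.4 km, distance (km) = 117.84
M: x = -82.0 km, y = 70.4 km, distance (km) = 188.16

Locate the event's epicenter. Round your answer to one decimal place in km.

Circle about each station: (x + 78.8)² + (y − 6.4)² = 153.31²; (x + 53.0)² + (y + 50.4)² = 117.84²; (x + 82.0)² + (y − 70.4)² = 188.16².
Subtracting pairs of circle equations eliminates x²+y² and gives linear equations (the radical axes):
51.6 x − 113.6 y = 8716.45
-6.4 x + 128.0 y = -6470.47
Solving the 2×2 system: x ≈ 64.8, y ≈ -47.3 km.
Check against K (with the unrounded x, y): √((x + 78.8)²+(y − 6.4)²) = 153.28 ≈ 153.31 km. ✓

64.8 km east, -47.3 km north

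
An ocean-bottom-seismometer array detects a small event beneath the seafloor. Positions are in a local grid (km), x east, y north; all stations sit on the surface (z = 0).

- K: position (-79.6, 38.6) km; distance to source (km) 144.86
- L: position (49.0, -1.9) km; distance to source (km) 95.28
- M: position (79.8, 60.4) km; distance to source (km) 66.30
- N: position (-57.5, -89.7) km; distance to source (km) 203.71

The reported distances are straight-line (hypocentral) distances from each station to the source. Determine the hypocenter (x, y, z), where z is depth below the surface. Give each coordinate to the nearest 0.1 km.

x ≈ 48.7 km, y ≈ 74.6 km, depth ≈ 56.8 km

Each station gives a sphere (x−x_i)² + (y−y_i)² + z² = d_i² (stations at z=0).
Subtracting the K sphere from L and M: z² cancels, leaving linear equations in x and y:
257.2 x − 81.0 y = 6484.63
318.8 x + 43.6 y = 18778.81
Solving: x ≈ 48.703, y ≈ 74.591 km (keep extra digits for the depth step; rounded: 48.7, 74.6).
Then from the K sphere: z² = 144.86² − (x + 79.6)² − (y − 38.6)² with x = 48.703, y = 74.591, so z ≈ 56.810 ≈ 56.8 km.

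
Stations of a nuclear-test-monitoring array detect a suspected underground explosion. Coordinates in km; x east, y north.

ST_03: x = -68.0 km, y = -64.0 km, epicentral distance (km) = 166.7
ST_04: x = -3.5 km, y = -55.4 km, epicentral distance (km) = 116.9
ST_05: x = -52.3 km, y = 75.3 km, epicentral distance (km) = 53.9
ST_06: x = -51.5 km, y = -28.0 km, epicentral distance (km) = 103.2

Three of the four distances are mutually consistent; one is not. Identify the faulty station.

ST_03

Solve using three stations at a time. Using ST_04, ST_05, ST_06 (subtract circle equations pairwise → linear system) gives (x, y) ≈ (0.0, 61.5).
Distances from that point to each station vs reported:
  ST_03: calculated 142.8 vs reported 166.7 → residual 23.9 km
  ST_04: calculated 117.0 vs reported 116.9 → residual 0.1 km
  ST_05: calculated 54.1 vs reported 53.9 → residual 0.2 km
  ST_06: calculated 103.3 vs reported 103.2 → residual 0.1 km
ST_04, ST_05, ST_06 are mutually consistent (residuals ≈ 0); ST_03 is off by 23.9 km.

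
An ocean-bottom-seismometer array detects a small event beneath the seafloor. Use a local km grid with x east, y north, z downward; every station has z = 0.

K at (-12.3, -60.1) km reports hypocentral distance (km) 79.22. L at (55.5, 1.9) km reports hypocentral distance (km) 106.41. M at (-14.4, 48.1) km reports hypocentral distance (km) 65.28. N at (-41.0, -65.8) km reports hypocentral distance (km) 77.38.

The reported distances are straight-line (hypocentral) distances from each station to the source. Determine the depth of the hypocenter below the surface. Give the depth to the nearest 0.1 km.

Each station gives a sphere (x−x_i)² + (y−y_i)² + z² = d_i² (stations at z=0).
Subtracting the K sphere from L and M: z² cancels, leaving linear equations in x and y:
135.6 x + 124.0 y = -5726.72
-4.2 x + 216.4 y = 772.00
Solving: x ≈ -44.701, y ≈ 2.700 km (keep extra digits for the depth step; rounded: -44.7, 2.7).
Then from the K sphere: z² = 79.22² − (x + 12.3)² − (y + 60.1)² with x = -44.701, y = 2.700, so z ≈ 35.807 ≈ 35.8 km.

depth ≈ 35.8 km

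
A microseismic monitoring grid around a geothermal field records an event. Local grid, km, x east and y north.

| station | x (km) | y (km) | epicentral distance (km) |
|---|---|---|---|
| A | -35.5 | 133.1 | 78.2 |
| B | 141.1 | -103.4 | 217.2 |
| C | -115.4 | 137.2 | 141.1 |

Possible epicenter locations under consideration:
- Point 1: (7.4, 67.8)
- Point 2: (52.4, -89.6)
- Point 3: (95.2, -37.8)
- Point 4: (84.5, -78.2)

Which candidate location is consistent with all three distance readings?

Point 1

For each candidate, compare |candidate − station| to the reported distance:
Point 1: residuals A 0.1, B 0.0, C 0.0 → max 0.1 km
Point 2: residuals A 161.2, B 127.4, C 141.0 → max 161.2 km
Point 3: residuals A 136.9, B 137.1, C 132.7 → max 137.1 km
Point 4: residuals A 164.8, B 155.2, C 152.8 → max 164.8 km
Only Point 1 has all residuals ≈ 0.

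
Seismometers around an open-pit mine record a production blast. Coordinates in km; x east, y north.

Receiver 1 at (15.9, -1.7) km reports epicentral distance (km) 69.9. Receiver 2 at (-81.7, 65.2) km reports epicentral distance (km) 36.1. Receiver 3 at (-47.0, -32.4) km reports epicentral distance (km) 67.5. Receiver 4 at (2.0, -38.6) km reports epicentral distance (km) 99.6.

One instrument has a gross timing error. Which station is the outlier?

Receiver 1

Solve using three stations at a time. Using Receiver 2, Receiver 3, Receiver 4 (subtract circle equations pairwise → linear system) gives (x, y) ≈ (-68.8, 31.5).
Distances from that point to each station vs reported:
  Receiver 1: calculated 90.9 vs reported 69.9 → residual 21.0 km
  Receiver 2: calculated 36.1 vs reported 36.1 → residual 0.0 km
  Receiver 3: calculated 67.5 vs reported 67.5 → residual 0.0 km
  Receiver 4: calculated 99.6 vs reported 99.6 → residual 0.0 km
Receiver 2, Receiver 3, Receiver 4 are mutually consistent (residuals ≈ 0); Receiver 1 is off by 21.0 km.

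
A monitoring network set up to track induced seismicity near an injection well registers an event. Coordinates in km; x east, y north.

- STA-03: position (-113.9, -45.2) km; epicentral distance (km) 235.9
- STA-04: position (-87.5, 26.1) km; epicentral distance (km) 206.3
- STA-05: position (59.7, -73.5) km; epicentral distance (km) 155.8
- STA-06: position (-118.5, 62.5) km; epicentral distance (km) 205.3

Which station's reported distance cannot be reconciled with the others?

Solve using three stations at a time. Using STA-03, STA-05, STA-06 (subtract circle equations pairwise → linear system) gives (x, y) ≈ (86.0, 80.0).
Distances from that point to each station vs reported:
  STA-03: calculated 235.8 vs reported 235.9 → residual 0.1 km
  STA-04: calculated 181.6 vs reported 206.3 → residual 24.7 km
  STA-05: calculated 155.7 vs reported 155.8 → residual 0.1 km
  STA-06: calculated 205.2 vs reported 205.3 → residual 0.1 km
STA-03, STA-05, STA-06 are mutually consistent (residuals ≈ 0); STA-04 is off by 24.7 km.

STA-04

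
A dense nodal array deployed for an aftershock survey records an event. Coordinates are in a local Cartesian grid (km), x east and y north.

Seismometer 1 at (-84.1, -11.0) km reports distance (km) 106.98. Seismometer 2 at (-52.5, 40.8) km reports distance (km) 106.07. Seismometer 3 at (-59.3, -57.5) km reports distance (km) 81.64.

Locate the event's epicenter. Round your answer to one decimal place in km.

Circle about each station: (x + 84.1)² + (y + 11.0)² = 106.98²; (x + 52.5)² + (y − 40.8)² = 106.07²; (x + 59.3)² + (y + 57.5)² = 81.64².
Subtracting pairs of circle equations eliminates x²+y² and gives linear equations (the radical axes):
63.2 x + 103.6 y = -2579.04
49.6 x − 93.0 y = 4408.56
Solving the 2×2 system: x ≈ 19.7, y ≈ -36.9 km.
Check against Seismometer 1 (with the unrounded x, y): √((x + 84.1)²+(y + 11.0)²) = 106.97 ≈ 106.98 km. ✓

19.7 km east, -36.9 km north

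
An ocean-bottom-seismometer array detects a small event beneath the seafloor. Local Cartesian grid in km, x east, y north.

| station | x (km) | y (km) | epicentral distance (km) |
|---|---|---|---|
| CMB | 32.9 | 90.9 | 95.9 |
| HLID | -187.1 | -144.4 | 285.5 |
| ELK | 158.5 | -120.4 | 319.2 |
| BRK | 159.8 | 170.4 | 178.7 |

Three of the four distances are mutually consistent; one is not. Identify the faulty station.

BRK

Solve using three stations at a time. Using CMB, HLID, ELK (subtract circle equations pairwise → linear system) gives (x, y) ≈ (-60.7, 111.6).
Distances from that point to each station vs reported:
  CMB: calculated 95.9 vs reported 95.9 → residual 0.0 km
  HLID: calculated 285.5 vs reported 285.5 → residual 0.0 km
  ELK: calculated 319.2 vs reported 319.2 → residual 0.0 km
  BRK: calculated 228.2 vs reported 178.7 → residual 49.5 km
CMB, HLID, ELK are mutually consistent (residuals ≈ 0); BRK is off by 49.5 km.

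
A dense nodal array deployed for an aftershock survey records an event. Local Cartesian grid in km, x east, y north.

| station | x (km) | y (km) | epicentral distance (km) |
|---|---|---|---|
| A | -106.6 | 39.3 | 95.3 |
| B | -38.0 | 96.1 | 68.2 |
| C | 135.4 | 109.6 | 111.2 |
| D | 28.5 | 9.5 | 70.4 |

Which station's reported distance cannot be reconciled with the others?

A

Solve using three stations at a time. Using B, C, D (subtract circle equations pairwise → linear system) gives (x, y) ≈ (28.2, 79.9).
Distances from that point to each station vs reported:
  A: calculated 140.8 vs reported 95.3 → residual 45.5 km
  B: calculated 68.2 vs reported 68.2 → residual 0.0 km
  C: calculated 111.2 vs reported 111.2 → residual 0.0 km
  D: calculated 70.4 vs reported 70.4 → residual 0.0 km
B, C, D are mutually consistent (residuals ≈ 0); A is off by 45.5 km.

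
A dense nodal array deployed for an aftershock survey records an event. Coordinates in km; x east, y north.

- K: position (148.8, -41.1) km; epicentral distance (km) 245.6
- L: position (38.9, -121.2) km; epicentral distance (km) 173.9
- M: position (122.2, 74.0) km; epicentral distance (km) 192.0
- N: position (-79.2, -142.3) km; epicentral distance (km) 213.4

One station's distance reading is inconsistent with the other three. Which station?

Solve using three stations at a time. Using K, M, N (subtract circle equations pairwise → linear system) gives (x, y) ≈ (-69.8, 70.9).
Distances from that point to each station vs reported:
  K: calculated 245.6 vs reported 245.6 → residual 0.0 km
  L: calculated 220.7 vs reported 173.9 → residual 46.8 km
  M: calculated 192.0 vs reported 192.0 → residual 0.0 km
  N: calculated 213.4 vs reported 213.4 → residual 0.0 km
K, M, N are mutually consistent (residuals ≈ 0); L is off by 46.8 km.

L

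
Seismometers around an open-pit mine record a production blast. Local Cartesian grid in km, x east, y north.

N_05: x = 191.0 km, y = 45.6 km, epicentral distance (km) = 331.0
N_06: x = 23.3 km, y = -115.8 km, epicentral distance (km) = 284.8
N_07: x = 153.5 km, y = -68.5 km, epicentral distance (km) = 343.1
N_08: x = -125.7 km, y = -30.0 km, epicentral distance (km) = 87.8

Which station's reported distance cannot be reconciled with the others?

Solve using three stations at a time. Using N_05, N_06, N_07 (subtract circle equations pairwise → linear system) gives (x, y) ≈ (-130.6, 123.8).
Distances from that point to each station vs reported:
  N_05: calculated 331.0 vs reported 331.0 → residual 0.0 km
  N_06: calculated 284.8 vs reported 284.8 → residual 0.0 km
  N_07: calculated 343.1 vs reported 343.1 → residual 0.0 km
  N_08: calculated 153.9 vs reported 87.8 → residual 66.1 km
N_05, N_06, N_07 are mutually consistent (residuals ≈ 0); N_08 is off by 66.1 km.

N_08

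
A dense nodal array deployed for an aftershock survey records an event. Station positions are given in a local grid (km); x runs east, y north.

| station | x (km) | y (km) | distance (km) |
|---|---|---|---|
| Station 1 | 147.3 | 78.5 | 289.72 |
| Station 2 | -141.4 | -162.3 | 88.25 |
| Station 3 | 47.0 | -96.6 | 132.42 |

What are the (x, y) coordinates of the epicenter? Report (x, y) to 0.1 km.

x ≈ -85.4 km, y ≈ -94.1 km

Circle about each station: (x − 147.3)² + (y − 78.5)² = 289.72²; (x + 141.4)² + (y + 162.3)² = 88.25²; (x − 47.0)² + (y + 96.6)² = 132.42².
Subtracting pairs of circle equations eliminates x²+y² and gives linear equations (the radical axes):
-577.4 x − 481.6 y = 94625.33
-200.6 x − 350.2 y = 50083.64
Solving the 2×2 system: x ≈ -85.4, y ≈ -94.1 km.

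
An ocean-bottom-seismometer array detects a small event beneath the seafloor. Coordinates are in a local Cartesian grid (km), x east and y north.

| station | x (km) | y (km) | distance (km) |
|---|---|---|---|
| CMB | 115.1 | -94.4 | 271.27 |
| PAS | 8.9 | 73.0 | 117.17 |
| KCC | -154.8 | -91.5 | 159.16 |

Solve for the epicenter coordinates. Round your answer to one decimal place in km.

Circle about each station: (x − 115.1)² + (y + 94.4)² = 271.27²; (x − 8.9)² + (y − 73.0)² = 117.17²; (x + 154.8)² + (y + 91.5)² = 159.16².
Subtracting pairs of circle equations eliminates x²+y² and gives linear equations (the radical axes):
-212.4 x + 334.8 y = 43107.44
-539.8 x + 5.8 y = 58431.43
Solving the 2×2 system: x ≈ -107.6, y ≈ 60.5 km.

x ≈ -107.6 km, y ≈ 60.5 km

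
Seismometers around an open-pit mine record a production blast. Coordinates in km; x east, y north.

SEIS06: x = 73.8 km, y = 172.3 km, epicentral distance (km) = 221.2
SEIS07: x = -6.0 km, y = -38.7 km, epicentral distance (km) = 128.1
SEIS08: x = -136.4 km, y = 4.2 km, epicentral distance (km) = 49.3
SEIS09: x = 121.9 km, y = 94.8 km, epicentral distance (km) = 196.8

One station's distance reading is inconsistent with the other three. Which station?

SEIS09

Solve using three stations at a time. Using SEIS06, SEIS07, SEIS08 (subtract circle equations pairwise → linear system) gives (x, y) ≈ (-105.2, 42.3).
Distances from that point to each station vs reported:
  SEIS06: calculated 221.2 vs reported 221.2 → residual 0.0 km
  SEIS07: calculated 128.1 vs reported 128.1 → residual 0.0 km
  SEIS08: calculated 49.3 vs reported 49.3 → residual 0.0 km
  SEIS09: calculated 233.1 vs reported 196.8 → residual 36.3 km
SEIS06, SEIS07, SEIS08 are mutually consistent (residuals ≈ 0); SEIS09 is off by 36.3 km.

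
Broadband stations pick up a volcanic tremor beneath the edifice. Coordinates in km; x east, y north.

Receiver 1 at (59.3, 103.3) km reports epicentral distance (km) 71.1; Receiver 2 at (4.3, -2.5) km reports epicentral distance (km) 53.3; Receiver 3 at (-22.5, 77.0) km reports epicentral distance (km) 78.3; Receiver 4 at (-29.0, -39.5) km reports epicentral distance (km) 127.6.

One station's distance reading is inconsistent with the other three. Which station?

Receiver 4

Solve using three stations at a time. Using Receiver 1, Receiver 2, Receiver 3 (subtract circle equations pairwise → linear system) gives (x, y) ≈ (43.0, 34.1).
Distances from that point to each station vs reported:
  Receiver 1: calculated 71.1 vs reported 71.1 → residual 0.0 km
  Receiver 2: calculated 53.3 vs reported 53.3 → residual 0.0 km
  Receiver 3: calculated 78.3 vs reported 78.3 → residual 0.0 km
  Receiver 4: calculated 103.0 vs reported 127.6 → residual 24.6 km
Receiver 1, Receiver 2, Receiver 3 are mutually consistent (residuals ≈ 0); Receiver 4 is off by 24.6 km.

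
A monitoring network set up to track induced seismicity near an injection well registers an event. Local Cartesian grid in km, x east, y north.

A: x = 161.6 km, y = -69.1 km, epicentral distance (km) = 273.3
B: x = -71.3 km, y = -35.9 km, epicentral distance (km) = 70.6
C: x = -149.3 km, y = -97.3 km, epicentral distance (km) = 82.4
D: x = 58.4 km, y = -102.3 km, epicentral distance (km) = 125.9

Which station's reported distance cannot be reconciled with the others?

Solve using three stations at a time. Using B, C, D (subtract circle equations pairwise → linear system) gives (x, y) ≈ (-67.4, -106.4).
Distances from that point to each station vs reported:
  A: calculated 232.0 vs reported 273.3 → residual 41.3 km
  B: calculated 70.6 vs reported 70.6 → residual 0.0 km
  C: calculated 82.4 vs reported 82.4 → residual 0.0 km
  D: calculated 125.9 vs reported 125.9 → residual 0.0 km
B, C, D are mutually consistent (residuals ≈ 0); A is off by 41.3 km.

A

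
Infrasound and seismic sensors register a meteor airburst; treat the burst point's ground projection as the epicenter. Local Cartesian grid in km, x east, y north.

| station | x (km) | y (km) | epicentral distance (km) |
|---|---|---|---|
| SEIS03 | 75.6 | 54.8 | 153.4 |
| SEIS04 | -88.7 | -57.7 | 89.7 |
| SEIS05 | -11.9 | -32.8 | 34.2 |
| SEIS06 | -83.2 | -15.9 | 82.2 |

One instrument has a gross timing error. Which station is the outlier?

Solve using three stations at a time. Using SEIS03, SEIS05, SEIS06 (subtract circle equations pairwise → linear system) gives (x, y) ≈ (-18.4, -66.5).
Distances from that point to each station vs reported:
  SEIS03: calculated 153.4 vs reported 153.4 → residual 0.0 km
  SEIS04: calculated 70.9 vs reported 89.7 → residual 18.8 km
  SEIS05: calculated 34.3 vs reported 34.2 → residual 0.1 km
  SEIS06: calculated 82.2 vs reported 82.2 → residual 0.0 km
SEIS03, SEIS05, SEIS06 are mutually consistent (residuals ≈ 0); SEIS04 is off by 18.8 km.

SEIS04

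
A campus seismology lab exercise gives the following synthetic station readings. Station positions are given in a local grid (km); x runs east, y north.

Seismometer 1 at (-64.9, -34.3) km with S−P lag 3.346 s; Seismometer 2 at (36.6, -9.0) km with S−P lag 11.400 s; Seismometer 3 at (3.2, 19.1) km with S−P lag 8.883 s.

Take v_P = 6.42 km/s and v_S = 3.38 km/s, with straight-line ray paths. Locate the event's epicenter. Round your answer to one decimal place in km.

Distance from S−P lag: d = Δt · v_P v_S / (v_P − v_S) = Δt · (6.42·3.38)/(6.42−3.38) ≈ 7.1380·Δt.
So d_Seismometer 1 = 23.88, d_Seismometer 2 = 81.37, d_Seismometer 3 = 63.41 km.
Circle about each station: (x + 64.9)² + (y + 34.3)² = 23.88²; (x − 36.6)² + (y + 9.0)² = 81.37²; (x − 3.2)² + (y − 19.1)² = 63.41².
Subtracting pairs of circle equations eliminates x²+y² and gives linear equations (the radical axes):
203.0 x + 50.6 y = -10018.76
136.2 x + 106.8 y = -8464.02
Solving the 2×2 system: x ≈ -43.4, y ≈ -23.9 km.
Check against Seismometer 1 (with the unrounded x, y): √((x + 64.9)²+(y + 34.3)²) = 23.88 ≈ 23.88 km. ✓

-43.4 km east, -23.9 km north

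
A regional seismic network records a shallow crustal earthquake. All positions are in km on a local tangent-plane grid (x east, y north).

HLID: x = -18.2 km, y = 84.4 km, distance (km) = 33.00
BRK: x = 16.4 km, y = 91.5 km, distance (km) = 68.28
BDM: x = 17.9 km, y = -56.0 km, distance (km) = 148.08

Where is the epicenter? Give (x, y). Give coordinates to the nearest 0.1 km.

Circle about each station: (x + 18.2)² + (y − 84.4)² = 33.00²; (x − 16.4)² + (y − 91.5)² = 68.28²; (x − 17.9)² + (y + 56.0)² = 148.08².
Subtracting the HLID equation from the BRK and BDM equations removes the quadratic terms:
69.2 x + 14.2 y = -2386.55
72.2 x − 280.8 y = -24836.88
Solving the 2×2 system: x ≈ -50.0, y ≈ 75.6 km.

(-50.0, 75.6)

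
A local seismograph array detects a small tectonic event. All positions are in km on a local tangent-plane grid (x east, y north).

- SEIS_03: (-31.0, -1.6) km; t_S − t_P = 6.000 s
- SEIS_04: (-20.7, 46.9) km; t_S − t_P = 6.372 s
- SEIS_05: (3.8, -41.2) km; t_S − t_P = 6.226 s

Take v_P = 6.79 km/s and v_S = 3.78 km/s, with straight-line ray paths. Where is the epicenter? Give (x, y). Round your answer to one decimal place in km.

(18.9, 9.7)

Distance from S−P lag: d = Δt · v_P v_S / (v_P − v_S) = Δt · (6.79·3.78)/(6.79−3.78) ≈ 8.5270·Δt.
So d_SEIS_03 = 51.16, d_SEIS_04 = 54.33, d_SEIS_05 = 53.09 km.
Circle about each station: (x + 31.0)² + (y + 1.6)² = 51.16²; (x + 20.7)² + (y − 46.9)² = 54.33²; (x − 3.8)² + (y + 41.2)² = 53.09².
Subtracting pairs of circle equations eliminates x²+y² and gives linear equations (the radical axes):
20.6 x + 97.0 y = 1330.14
69.6 x − 79.2 y = 547.12
Solving the 2×2 system: x ≈ 18.9, y ≈ 9.7 km.
Check against SEIS_03 (with the unrounded x, y): √((x + 31.0)²+(y + 1.6)²) = 51.16 ≈ 51.16 km. ✓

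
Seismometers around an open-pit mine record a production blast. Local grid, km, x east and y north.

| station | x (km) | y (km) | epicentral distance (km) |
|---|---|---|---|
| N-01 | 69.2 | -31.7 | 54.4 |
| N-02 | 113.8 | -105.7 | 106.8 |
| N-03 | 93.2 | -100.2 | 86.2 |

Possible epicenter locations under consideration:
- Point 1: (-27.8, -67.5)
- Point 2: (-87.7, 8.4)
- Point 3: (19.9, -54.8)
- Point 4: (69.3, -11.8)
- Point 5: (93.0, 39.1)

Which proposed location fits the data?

For each candidate, compare |candidate − station| to the reported distance:
Point 1: residuals N-01 49.0, N-02 39.9, N-03 39.1 → max 49.0 km
Point 2: residuals N-01 107.5, N-02 124.8, N-03 124.8 → max 124.8 km
Point 3: residuals N-01 0.0, N-02 0.0, N-03 0.0 → max 0.0 km
Point 4: residuals N-01 34.5, N-02 2.9, N-03 5.4 → max 34.5 km
Point 5: residuals N-01 20.3, N-02 39.5, N-03 53.1 → max 53.1 km
Only Point 3 has all residuals ≈ 0.

Point 3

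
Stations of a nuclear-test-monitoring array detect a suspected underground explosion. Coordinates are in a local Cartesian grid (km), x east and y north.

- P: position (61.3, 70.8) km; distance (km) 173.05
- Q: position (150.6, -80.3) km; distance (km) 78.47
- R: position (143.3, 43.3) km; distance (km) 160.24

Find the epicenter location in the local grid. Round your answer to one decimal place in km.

75.1 km east, -101.7 km north

Circle about each station: (x − 61.3)² + (y − 70.8)² = 173.05²; (x − 150.6)² + (y + 80.3)² = 78.47²; (x − 143.3)² + (y − 43.3)² = 160.24².
Subtracting the P equation from the Q and R equations removes the quadratic terms:
178.6 x − 302.2 y = 44146.88
164.0 x − 55.0 y = 17908.89
Solving the 2×2 system: x ≈ 75.1, y ≈ -101.7 km.
Check against P (with the unrounded x, y): √((x − 61.3)²+(y − 70.8)²) = 173.06 ≈ 173.05 km. ✓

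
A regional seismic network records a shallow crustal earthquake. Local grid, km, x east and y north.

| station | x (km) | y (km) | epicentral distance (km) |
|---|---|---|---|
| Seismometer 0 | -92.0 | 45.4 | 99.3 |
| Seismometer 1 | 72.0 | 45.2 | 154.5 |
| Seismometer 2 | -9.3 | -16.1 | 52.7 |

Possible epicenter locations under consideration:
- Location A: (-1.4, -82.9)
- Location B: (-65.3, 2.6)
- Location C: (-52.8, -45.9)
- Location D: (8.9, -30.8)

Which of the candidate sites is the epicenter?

For each candidate, compare |candidate − station| to the reported distance:
Location A: residuals Seismometer 0 57.8, Seismometer 1 6.9, Seismometer 2 14.6 → max 57.8 km
Location B: residuals Seismometer 0 48.9, Seismometer 1 10.7, Seismometer 2 6.3 → max 48.9 km
Location C: residuals Seismometer 0 0.1, Seismometer 1 0.0, Seismometer 2 0.0 → max 0.1 km
Location D: residuals Seismometer 0 27.1, Seismometer 1 55.7, Seismometer 2 29.3 → max 55.7 km
Only Location C has all residuals ≈ 0.

Location C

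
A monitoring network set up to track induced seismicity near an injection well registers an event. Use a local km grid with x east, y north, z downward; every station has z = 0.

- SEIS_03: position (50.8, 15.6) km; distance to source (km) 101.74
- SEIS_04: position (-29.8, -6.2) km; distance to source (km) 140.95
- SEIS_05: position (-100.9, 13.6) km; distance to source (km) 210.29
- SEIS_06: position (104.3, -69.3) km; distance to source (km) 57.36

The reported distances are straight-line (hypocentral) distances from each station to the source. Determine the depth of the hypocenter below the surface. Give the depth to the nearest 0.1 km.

z ≈ 54.4 km

Each station gives a sphere (x−x_i)² + (y−y_i)² + z² = d_i² (stations at z=0).
Subtracting the SEIS_03 sphere from SEIS_04 and SEIS_05: z² cancels, leaving linear equations in x and y:
-161.2 x − 43.6 y = -11413.39
-303.4 x − 4.0 y = -26329.09
Solving: x ≈ 87.599, y ≈ -62.099 km (keep extra digits for the depth step; rounded: 87.6, -62.1).
Then from the SEIS_03 sphere: z² = 101.74² − (x − 50.8)² − (y − 15.6)² with x = 87.599, y = -62.099, so z ≈ 54.403 ≈ 54.4 km.
Check against SEIS_06 (with the unrounded solution): distance 57.36 ≈ 57.36 km. ✓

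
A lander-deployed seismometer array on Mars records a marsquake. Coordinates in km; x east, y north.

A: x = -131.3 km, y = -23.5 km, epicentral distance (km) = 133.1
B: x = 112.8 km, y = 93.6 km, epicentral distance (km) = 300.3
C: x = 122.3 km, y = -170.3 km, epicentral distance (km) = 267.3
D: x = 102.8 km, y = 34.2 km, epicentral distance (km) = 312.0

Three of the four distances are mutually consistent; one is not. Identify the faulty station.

Solve using three stations at a time. Using A, C, D (subtract circle equations pairwise → linear system) gives (x, y) ≈ (-144.6, -155.9).
Distances from that point to each station vs reported:
  A: calculated 133.0 vs reported 133.1 → residual 0.1 km
  B: calculated 358.5 vs reported 300.3 → residual 58.2 km
  C: calculated 267.3 vs reported 267.3 → residual 0.0 km
  D: calculated 312.0 vs reported 312.0 → residual 0.0 km
A, C, D are mutually consistent (residuals ≈ 0); B is off by 58.2 km.

B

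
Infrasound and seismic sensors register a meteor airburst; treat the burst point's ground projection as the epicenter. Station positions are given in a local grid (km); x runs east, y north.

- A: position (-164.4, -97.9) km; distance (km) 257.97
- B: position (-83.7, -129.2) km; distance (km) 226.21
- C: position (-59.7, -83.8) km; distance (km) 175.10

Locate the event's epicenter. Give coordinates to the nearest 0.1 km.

x ≈ 38.9 km, y ≈ 60.9 km

Circle about each station: (x + 164.4)² + (y + 97.9)² = 257.97²; (x + 83.7)² + (y + 129.2)² = 226.21²; (x + 59.7)² + (y + 83.8)² = 175.10².
Subtracting pairs of circle equations eliminates x²+y² and gives linear equations (the radical axes):
161.4 x − 62.6 y = 2464.12
209.4 x + 28.2 y = 9863.27
Solving the 2×2 system: x ≈ 38.9, y ≈ 60.9 km.
Check against A (with the unrounded x, y): √((x + 164.4)²+(y + 97.9)²) = 257.98 ≈ 257.97 km. ✓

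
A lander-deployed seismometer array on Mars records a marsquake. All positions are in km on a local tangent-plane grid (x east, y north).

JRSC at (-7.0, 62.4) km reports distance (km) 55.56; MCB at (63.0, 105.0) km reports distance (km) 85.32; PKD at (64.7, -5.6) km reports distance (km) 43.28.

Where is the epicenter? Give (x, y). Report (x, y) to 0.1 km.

Circle about each station: (x + 7.0)² + (y − 62.4)² = 55.56²; (x − 63.0)² + (y − 105.0)² = 85.32²; (x − 64.7)² + (y + 5.6)² = 43.28².
Subtracting pairs of circle equations eliminates x²+y² and gives linear equations (the radical axes):
140.0 x + 85.2 y = 6858.65
143.4 x − 136.0 y = 1488.45
Solving the 2×2 system: x ≈ 33.9, y ≈ 24.8 km.
Check against JRSC (with the unrounded x, y): √((x + 7.0)²+(y − 62.4)²) = 55.56 ≈ 55.56 km. ✓

(33.9, 24.8)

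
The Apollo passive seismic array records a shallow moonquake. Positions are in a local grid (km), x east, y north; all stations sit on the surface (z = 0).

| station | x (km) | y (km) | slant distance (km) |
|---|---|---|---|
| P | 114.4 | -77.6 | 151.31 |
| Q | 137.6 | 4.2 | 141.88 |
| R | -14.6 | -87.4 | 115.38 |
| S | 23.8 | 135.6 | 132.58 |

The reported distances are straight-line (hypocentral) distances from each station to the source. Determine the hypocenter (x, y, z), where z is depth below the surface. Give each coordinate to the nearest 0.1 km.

Each station gives a sphere (x−x_i)² + (y−y_i)² + z² = d_i² (stations at z=0).
Subtracting the P sphere from Q and R: z² cancels, leaving linear equations in x and y:
46.4 x + 163.6 y = 2607.06
-258.0 x − 19.6 y = -1675.03
Solving: x ≈ 5.398, y ≈ 14.405 km (keep extra digits for the depth step; rounded: 5.4, 14.4).
Then from the P sphere: z² = 151.31² − (x − 114.4)² − (y + 77.6)² with x = 5.398, y = 14.405, so z ≈ 50.481 ≈ 50.5 km.

x ≈ 5.4 km, y ≈ 14.4 km, depth ≈ 50.5 km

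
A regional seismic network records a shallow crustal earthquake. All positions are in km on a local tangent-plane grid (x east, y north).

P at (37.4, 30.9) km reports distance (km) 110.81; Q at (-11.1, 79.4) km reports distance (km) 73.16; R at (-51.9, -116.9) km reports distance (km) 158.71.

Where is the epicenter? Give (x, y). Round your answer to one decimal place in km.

Circle about each station: (x − 37.4)² + (y − 30.9)² = 110.81²; (x + 11.1)² + (y − 79.4)² = 73.16²; (x + 51.9)² + (y + 116.9)² = 158.71².
Subtracting pairs of circle equations eliminates x²+y² and gives linear equations (the radical axes):
-97.0 x + 97.0 y = 11000.47
-178.6 x − 295.6 y = 1095.64
Solving the 2×2 system: x ≈ -73.0, y ≈ 40.4 km.
Check against P (with the unrounded x, y): √((x − 37.4)²+(y − 30.9)²) = 110.81 ≈ 110.81 km. ✓

(-73.0, 40.4)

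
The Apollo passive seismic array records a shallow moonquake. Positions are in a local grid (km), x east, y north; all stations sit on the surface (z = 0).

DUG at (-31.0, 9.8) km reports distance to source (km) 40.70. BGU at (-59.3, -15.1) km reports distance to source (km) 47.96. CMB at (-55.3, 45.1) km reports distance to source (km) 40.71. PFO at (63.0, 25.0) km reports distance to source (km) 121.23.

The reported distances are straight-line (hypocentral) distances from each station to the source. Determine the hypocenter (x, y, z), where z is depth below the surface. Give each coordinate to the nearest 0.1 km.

x ≈ -53.8 km, y ≈ 20.1 km, depth ≈ 32.1 km

Each station gives a sphere (x−x_i)² + (y−y_i)² + z² = d_i² (stations at z=0).
Subtracting the DUG sphere from BGU and CMB: z² cancels, leaving linear equations in x and y:
-56.6 x − 49.8 y = 2043.79
-48.6 x + 70.6 y = 4034.25
Solving: x ≈ -53.800, y ≈ 20.107 km (keep extra digits for the depth step; rounded: -53.8, 20.1).
Then from the DUG sphere: z² = 40.70² − (x + 31.0)² − (y − 9.8)² with x = -53.800, y = 20.107, so z ≈ 32.100 ≈ 32.1 km.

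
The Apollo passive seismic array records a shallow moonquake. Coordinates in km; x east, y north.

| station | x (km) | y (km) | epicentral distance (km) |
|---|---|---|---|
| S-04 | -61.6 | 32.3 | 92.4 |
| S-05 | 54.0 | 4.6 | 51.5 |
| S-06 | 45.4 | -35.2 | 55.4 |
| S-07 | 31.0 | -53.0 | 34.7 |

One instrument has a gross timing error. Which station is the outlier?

Solve using three stations at a time. Using S-04, S-05, S-07 (subtract circle equations pairwise → linear system) gives (x, y) ≈ (11.4, -24.4).
Distances from that point to each station vs reported:
  S-04: calculated 92.4 vs reported 92.4 → residual 0.0 km
  S-05: calculated 51.5 vs reported 51.5 → residual 0.0 km
  S-06: calculated 35.7 vs reported 55.4 → residual 19.7 km
  S-07: calculated 34.7 vs reported 34.7 → residual 0.0 km
S-04, S-05, S-07 are mutually consistent (residuals ≈ 0); S-06 is off by 19.7 km.

S-06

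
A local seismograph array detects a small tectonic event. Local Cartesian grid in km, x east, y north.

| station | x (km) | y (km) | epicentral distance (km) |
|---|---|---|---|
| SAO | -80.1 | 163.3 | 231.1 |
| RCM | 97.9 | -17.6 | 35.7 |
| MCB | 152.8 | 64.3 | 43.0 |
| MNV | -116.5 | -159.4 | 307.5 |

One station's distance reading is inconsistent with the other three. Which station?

RCM

Solve using three stations at a time. Using SAO, MCB, MNV (subtract circle equations pairwise → linear system) gives (x, y) ≈ (116.3, 41.5).
Distances from that point to each station vs reported:
  SAO: calculated 231.1 vs reported 231.1 → residual 0.0 km
  RCM: calculated 61.9 vs reported 35.7 → residual 26.2 km
  MCB: calculated 43.0 vs reported 43.0 → residual 0.0 km
  MNV: calculated 307.5 vs reported 307.5 → residual 0.0 km
SAO, MCB, MNV are mutually consistent (residuals ≈ 0); RCM is off by 26.2 km.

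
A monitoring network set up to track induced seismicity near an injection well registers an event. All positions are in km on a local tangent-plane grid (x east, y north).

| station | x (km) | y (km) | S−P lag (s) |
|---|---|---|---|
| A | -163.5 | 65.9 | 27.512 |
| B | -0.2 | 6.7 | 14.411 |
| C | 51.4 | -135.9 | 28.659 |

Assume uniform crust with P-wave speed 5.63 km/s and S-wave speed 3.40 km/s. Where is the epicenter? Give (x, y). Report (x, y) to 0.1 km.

(68.6, 109.5)

Distance from S−P lag: d = Δt · v_P v_S / (v_P − v_S) = Δt · (5.63·3.40)/(5.63−3.40) ≈ 8.5839·Δt.
So d_A = 236.16, d_B = 123.70, d_C = 246.00 km.
Circle about each station: (x + 163.5)² + (y − 65.9)² = 236.16²; (x + 0.2)² + (y − 6.7)² = 123.70²; (x − 51.4)² + (y + 135.9)² = 246.00².
Subtracting the A equation from the B and C equations removes the quadratic terms:
326.6 x − 118.4 y = 9439.73
429.8 x − 403.6 y = -14708.74
Solving the 2×2 system: x ≈ 68.6, y ≈ 109.5 km.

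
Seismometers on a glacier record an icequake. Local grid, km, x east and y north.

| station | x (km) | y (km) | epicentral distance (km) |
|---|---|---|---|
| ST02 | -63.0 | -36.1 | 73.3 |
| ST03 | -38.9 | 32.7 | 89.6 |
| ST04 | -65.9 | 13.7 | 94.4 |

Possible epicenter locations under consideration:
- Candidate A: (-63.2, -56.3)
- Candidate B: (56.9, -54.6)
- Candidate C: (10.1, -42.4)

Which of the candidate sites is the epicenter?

For each candidate, compare |candidate − station| to the reported distance:
Candidate A: residuals ST02 53.1, ST03 2.7, ST04 24.3 → max 53.1 km
Candidate B: residuals ST02 48.0, ST03 40.0, ST04 46.1 → max 48.0 km
Candidate C: residuals ST02 0.1, ST03 0.1, ST04 0.1 → max 0.1 km
Only Candidate C has all residuals ≈ 0.

Candidate C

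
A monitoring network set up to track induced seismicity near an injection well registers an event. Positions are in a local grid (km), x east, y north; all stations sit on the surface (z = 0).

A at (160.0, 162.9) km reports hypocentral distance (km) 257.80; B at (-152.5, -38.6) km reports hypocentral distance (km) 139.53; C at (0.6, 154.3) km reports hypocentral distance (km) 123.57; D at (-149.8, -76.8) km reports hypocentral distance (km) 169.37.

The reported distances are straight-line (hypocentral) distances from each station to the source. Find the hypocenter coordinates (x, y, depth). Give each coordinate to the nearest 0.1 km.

x ≈ -75.4 km, y ≈ 68.3 km, depth ≈ 45.8 km

Each station gives a sphere (x−x_i)² + (y−y_i)² + z² = d_i² (stations at z=0).
Subtracting the A sphere from B and C: z² cancels, leaving linear equations in x and y:
-625.0 x − 403.0 y = 19602.02
-318.8 x − 17.2 y = 22863.74
Solving: x ≈ -75.403, y ≈ 68.300 km (keep extra digits for the depth step; rounded: -75.4, 68.3).
Then from the A sphere: z² = 257.80² − (x − 160.0)² − (y − 162.9)² with x = -75.403, y = 68.300, so z ≈ 45.794 ≈ 45.8 km.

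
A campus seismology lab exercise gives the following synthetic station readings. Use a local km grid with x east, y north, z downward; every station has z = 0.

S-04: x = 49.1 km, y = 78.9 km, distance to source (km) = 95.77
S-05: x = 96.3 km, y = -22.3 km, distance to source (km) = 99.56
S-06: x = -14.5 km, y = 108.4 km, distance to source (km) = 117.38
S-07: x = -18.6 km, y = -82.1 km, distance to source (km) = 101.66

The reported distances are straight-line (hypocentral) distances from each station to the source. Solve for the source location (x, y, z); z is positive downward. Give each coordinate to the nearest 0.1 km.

Each station gives a sphere (x−x_i)² + (y−y_i)² + z² = d_i² (stations at z=0).
Subtracting the S-04 sphere from S-05 and S-06: z² cancels, leaving linear equations in x and y:
94.4 x − 202.4 y = 394.66
-127.2 x + 59.0 y = -1281.38
Solving: x ≈ 11.701, y ≈ 3.507 km (keep extra digits for the depth step; rounded: 11.7, 3.5).
Then from the S-04 sphere: z² = 95.77² − (x − 49.1)² − (y − 78.9)² with x = 11.701, y = 3.507, so z ≈ 45.707 ≈ 45.7 km.

x ≈ 11.7 km, y ≈ 3.5 km, depth ≈ 45.7 km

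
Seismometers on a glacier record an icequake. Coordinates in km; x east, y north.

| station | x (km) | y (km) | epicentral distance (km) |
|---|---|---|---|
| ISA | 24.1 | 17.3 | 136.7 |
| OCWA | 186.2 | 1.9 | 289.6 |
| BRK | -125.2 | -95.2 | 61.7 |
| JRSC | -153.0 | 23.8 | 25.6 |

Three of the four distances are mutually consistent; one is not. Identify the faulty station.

Solve using three stations at a time. Using ISA, OCWA, BRK (subtract circle equations pairwise → linear system) gives (x, y) ≈ (-100.5, -38.8).
Distances from that point to each station vs reported:
  ISA: calculated 136.6 vs reported 136.7 → residual 0.1 km
  OCWA: calculated 289.6 vs reported 289.6 → residual 0.0 km
  BRK: calculated 61.6 vs reported 61.7 → residual 0.1 km
  JRSC: calculated 81.7 vs reported 25.6 → residual 56.1 km
ISA, OCWA, BRK are mutually consistent (residuals ≈ 0); JRSC is off by 56.1 km.

JRSC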